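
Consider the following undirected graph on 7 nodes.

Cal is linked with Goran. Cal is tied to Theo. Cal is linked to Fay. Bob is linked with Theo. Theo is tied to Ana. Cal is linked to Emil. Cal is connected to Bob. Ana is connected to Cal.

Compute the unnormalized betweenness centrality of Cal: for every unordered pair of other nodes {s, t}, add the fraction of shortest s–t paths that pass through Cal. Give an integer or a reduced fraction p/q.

Pairs whose geodesics pass through Cal — Fay–Bob: 1; Fay–Goran: 1; Fay–Ana: 1; Fay–Emil: 1; Fay–Theo: 1; Bob–Goran: 1; Bob–Ana: 1/2; Bob–Emil: 1; Goran–Ana: 1; Goran–Emil: 1; Goran–Theo: 1; Ana–Emil: 1; Emil–Theo: 1.
All other pairs contribute 0.
Summing the contributions gives betweenness(Cal) = 25/2.

25/2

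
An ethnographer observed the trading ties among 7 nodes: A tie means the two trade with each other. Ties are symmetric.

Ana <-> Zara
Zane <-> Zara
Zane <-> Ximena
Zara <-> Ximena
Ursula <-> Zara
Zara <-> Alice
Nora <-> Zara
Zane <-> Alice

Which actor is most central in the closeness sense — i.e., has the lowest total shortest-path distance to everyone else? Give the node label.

Zara

Farness (sum of distances to all others) for each node — Alice:10, Ana:11, Nora:11, Ursula:11, Ximena:10, Zane:9, Zara:6.
The smallest farness is 6, for Zara, so Zara has the highest closeness.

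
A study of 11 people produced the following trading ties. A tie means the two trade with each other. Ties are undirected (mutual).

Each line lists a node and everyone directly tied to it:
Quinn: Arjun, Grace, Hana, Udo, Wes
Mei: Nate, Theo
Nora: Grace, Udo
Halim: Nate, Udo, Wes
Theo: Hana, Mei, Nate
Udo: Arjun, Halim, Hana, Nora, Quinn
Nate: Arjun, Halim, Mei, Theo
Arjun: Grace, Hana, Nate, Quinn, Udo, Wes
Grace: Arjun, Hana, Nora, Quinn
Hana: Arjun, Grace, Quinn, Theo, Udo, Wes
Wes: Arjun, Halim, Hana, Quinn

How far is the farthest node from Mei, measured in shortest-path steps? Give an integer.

4

Distances from Mei: Arjun:2, Grace:3, Halim:2, Hana:2, Nate:1, Nora:4, Quinn:3, Theo:1, Udo:3, Wes:3.
The largest is 4 (to Nora), so the eccentricity of Mei is 4.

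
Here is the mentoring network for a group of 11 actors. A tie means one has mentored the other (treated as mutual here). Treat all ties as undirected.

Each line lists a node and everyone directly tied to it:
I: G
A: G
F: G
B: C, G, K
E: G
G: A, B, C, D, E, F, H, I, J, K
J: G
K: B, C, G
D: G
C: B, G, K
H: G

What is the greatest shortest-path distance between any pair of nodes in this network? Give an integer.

2

Eccentricity of each node (its greatest distance to any other): A:2, B:2, C:2, D:2, E:2, F:2, G:1, H:2, I:2, J:2, K:2.
The maximum eccentricity is 2, realized for instance by the pair E–I via E – G – I. So the diameter is 2.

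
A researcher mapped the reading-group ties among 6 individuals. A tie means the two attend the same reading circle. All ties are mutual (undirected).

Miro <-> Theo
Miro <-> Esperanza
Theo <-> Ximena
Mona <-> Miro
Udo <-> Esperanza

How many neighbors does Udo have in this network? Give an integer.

1

Udo is directly tied to Esperanza. That is 1 neighbor, so the degree of Udo is 1.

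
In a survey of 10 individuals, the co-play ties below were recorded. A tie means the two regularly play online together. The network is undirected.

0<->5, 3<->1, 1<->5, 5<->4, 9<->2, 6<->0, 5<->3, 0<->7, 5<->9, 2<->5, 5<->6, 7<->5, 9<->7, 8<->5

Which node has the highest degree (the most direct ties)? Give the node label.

Degrees — 0:3, 1:2, 2:2, 3:2, 4:1, 5:9, 6:2, 7:3, 8:1, 9:3.
The maximum is 9, attained only by 5.

5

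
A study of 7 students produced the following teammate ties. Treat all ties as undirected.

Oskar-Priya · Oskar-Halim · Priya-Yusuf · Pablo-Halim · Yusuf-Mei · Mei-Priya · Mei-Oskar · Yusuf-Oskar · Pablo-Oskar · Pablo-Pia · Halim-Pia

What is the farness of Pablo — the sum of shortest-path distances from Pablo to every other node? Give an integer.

9

Distances from Pablo: Halim:1, Mei:2, Oskar:1, Pia:1, Priya:2, Yusuf:2.
Sum = 1 + 2 + 1 + 1 + 2 + 2 = 9.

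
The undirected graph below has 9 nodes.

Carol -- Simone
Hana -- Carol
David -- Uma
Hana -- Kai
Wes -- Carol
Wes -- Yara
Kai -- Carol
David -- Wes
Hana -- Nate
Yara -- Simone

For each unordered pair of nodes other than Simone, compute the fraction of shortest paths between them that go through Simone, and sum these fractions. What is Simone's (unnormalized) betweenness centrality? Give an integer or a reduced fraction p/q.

Pairs whose geodesics pass through Simone — Kai–Yara: 1/2; Nate–Yara: 1/2; Hana–Yara: 1/2; Carol–Yara: 1/2.
All other pairs contribute 0.
Summing the contributions gives betweenness(Simone) = 2.

2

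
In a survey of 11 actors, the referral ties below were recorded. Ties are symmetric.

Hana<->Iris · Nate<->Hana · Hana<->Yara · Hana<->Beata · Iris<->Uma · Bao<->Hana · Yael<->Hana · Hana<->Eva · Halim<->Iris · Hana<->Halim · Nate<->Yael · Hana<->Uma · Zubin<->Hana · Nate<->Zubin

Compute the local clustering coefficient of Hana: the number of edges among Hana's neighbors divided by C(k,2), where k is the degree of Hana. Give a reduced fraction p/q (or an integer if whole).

4/45

Hana's neighbors: Bao, Beata, Eva, Halim, Iris, Nate, Uma, Yael, Yara, and Zubin (k = 10).
Possible neighbor pairs: C(10,2) = 45. Edges among them: Halim–Iris, Iris–Uma, Nate–Yael, Nate–Zubin → e = 4.
Clustering(Hana) = 4/45.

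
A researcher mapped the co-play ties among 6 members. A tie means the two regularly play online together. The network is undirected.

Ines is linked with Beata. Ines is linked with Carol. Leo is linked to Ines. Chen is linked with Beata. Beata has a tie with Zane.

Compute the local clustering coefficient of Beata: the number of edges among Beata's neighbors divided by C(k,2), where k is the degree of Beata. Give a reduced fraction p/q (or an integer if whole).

Beata's neighbors: Chen, Ines, and Zane (k = 3).
Possible neighbor pairs: C(3,2) = 3. Edges among them: none → e = 0.
Clustering(Beata) = 0/3 = 0.

0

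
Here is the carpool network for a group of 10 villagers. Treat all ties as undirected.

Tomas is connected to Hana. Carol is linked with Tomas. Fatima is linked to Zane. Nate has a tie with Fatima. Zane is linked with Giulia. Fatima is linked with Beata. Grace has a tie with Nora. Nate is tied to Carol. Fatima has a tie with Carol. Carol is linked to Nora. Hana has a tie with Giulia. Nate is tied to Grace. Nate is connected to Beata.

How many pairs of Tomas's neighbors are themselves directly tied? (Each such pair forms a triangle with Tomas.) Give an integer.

0

Tomas's neighbors are Carol and Hana, but none of them are tied to each other, so no triangle contains Tomas.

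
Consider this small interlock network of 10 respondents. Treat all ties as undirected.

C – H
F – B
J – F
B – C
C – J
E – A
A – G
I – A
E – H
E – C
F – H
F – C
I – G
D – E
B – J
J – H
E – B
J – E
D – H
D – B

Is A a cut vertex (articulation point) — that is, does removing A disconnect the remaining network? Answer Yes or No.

Removing A leaves {B, C, D, E, F, H, and J} with no path to {G and I}, so the network splits into 2 components. A is a cut vertex.

Yes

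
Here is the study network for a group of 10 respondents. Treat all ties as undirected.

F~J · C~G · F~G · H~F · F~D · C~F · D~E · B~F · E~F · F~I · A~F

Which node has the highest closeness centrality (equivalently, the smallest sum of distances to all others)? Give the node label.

Farness (sum of distances to all others) for each node — A:17, B:17, C:16, D:16, E:16, F:9, G:16, H:17, I:17, J:17.
The smallest farness is 9, for F, so F has the highest closeness.

F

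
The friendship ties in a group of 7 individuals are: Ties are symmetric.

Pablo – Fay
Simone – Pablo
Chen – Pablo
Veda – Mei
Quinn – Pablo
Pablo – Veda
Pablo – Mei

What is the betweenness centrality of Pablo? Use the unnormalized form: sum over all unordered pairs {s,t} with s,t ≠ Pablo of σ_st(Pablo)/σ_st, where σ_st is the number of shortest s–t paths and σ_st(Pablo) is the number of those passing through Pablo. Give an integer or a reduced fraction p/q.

14

Pairs whose geodesics pass through Pablo — Quinn–Mei: 1; Quinn–Veda: 1; Quinn–Simone: 1; Quinn–Fay: 1; Quinn–Chen: 1; Mei–Simone: 1; Mei–Fay: 1; Mei–Chen: 1; Veda–Simone: 1; Veda–Fay: 1; Veda–Chen: 1; Simone–Fay: 1; Simone–Chen: 1; Fay–Chen: 1.
All other pairs contribute 0.
Summing the contributions gives betweenness(Pablo) = 14.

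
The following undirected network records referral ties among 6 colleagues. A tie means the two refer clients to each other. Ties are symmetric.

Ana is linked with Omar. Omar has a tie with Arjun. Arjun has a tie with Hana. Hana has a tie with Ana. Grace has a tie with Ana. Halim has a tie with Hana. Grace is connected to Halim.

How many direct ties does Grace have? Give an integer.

Grace is directly tied to Ana and Halim. That is 2 neighbors, so the degree of Grace is 2.

2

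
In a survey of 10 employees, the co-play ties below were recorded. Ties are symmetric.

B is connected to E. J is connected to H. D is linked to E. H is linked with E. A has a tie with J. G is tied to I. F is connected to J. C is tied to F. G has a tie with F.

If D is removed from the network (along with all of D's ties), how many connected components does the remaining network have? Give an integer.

1

D's neighbors (E) remain reachable from one another through other ties, so the rest of the network stays in one piece.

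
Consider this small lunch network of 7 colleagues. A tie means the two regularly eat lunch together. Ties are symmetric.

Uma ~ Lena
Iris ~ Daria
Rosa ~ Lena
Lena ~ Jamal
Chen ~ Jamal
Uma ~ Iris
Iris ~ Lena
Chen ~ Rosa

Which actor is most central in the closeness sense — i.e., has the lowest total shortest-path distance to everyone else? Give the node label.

Farness (sum of distances to all others) for each node — Chen:14, Daria:15, Iris:10, Jamal:11, Lena:8, Rosa:11, Uma:11.
The smallest farness is 8, for Lena, so Lena has the highest closeness.

Lena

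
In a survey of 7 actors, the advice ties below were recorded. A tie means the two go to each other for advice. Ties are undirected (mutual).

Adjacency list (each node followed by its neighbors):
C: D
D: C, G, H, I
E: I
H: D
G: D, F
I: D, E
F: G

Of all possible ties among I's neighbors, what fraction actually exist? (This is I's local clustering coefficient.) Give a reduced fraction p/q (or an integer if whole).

I's neighbors: D and E (k = 2).
Possible neighbor pairs: C(2,2) = 1. Edges among them: none → e = 0.
Clustering(I) = 0/1.

0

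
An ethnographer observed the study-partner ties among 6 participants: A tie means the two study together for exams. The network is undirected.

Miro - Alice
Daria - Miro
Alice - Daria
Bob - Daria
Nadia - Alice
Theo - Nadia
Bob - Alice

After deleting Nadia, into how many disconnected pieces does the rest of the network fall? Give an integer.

2

Without Nadia, the remaining ties split the others into: {Alice, Bob, Daria, Miro}; {Theo}.
That's 2 separate components.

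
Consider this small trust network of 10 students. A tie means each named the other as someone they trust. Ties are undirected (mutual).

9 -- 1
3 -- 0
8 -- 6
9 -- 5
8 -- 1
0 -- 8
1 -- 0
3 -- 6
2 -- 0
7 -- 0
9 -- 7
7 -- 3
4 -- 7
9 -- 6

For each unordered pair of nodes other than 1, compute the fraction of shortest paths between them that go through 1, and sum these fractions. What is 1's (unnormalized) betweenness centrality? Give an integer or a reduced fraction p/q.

3

Pairs whose geodesics pass through 1 — 2–9: 1/2; 2–5: 1/2; 0–9: 1/2; 0–5: 1/2; 9–8: 1/2; 8–5: 1/2.
All other pairs contribute 0.
Summing the contributions gives betweenness(1) = 3.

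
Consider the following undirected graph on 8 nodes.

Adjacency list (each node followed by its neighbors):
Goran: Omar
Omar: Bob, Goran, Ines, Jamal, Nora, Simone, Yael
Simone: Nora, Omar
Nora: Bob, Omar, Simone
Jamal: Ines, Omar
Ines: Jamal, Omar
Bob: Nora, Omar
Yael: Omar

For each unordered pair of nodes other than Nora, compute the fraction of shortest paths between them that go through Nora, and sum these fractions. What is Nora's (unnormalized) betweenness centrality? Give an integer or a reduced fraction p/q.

Pairs whose geodesics pass through Nora — Bob–Simone: 1/2.
All other pairs contribute 0.
Summing the contributions gives betweenness(Nora) = 1/2.

1/2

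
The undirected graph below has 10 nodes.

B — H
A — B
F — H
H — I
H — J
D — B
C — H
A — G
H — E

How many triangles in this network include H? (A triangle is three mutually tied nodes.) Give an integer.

H's neighbors are B, C, E, F, I, and J, but none of them are tied to each other, so no triangle contains H.

0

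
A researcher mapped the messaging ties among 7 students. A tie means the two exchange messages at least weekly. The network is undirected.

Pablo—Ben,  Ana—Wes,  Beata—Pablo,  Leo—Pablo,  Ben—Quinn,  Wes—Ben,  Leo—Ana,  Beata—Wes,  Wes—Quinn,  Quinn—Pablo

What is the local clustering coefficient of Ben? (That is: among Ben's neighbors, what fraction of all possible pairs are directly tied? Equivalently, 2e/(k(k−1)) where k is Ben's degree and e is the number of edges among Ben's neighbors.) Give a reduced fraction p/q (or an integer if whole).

2/3

Ben's neighbors: Pablo, Quinn, and Wes (k = 3).
Possible neighbor pairs: C(3,2) = 3. Edges among them: Pablo–Quinn, Quinn–Wes → e = 2.
Clustering(Ben) = 2/3.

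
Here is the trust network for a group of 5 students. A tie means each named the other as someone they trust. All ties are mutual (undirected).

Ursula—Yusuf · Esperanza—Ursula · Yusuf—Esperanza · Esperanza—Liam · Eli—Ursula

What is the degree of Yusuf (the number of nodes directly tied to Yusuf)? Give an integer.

Yusuf is directly tied to Esperanza and Ursula. That is 2 neighbors, so the degree of Yusuf is 2.

2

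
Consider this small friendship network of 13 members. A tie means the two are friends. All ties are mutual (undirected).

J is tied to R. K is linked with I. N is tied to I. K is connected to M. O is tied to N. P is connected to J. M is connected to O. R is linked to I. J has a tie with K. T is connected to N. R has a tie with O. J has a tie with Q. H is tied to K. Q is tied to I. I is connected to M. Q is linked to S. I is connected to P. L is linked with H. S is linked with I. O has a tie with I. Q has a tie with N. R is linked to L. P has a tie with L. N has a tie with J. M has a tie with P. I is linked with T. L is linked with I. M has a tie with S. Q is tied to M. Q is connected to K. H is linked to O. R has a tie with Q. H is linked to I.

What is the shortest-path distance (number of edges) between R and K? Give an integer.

2

One shortest route is R – Q – K, which uses 2 edges, and R and K are not directly tied, so nothing shorter exists. So d(R,K) = 2.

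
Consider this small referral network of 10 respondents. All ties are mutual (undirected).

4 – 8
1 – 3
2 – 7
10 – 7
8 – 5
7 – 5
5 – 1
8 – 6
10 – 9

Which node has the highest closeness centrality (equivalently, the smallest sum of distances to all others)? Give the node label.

Farness (sum of distances to all others) for each node — 1:22, 2:26, 3:30, 4:28, 5:16, 6:28, 7:18, 8:20, 9:32, 10:24.
The smallest farness is 16, for 5, so 5 has the highest closeness.

5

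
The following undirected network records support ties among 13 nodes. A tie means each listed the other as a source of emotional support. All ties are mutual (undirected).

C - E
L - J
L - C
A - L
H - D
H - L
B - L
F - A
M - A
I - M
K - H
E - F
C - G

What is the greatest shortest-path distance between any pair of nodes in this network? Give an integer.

Eccentricity of each node (its greatest distance to any other): A:3, B:4, C:4, D:5, E:4, F:4, G:5, H:4, I:5, J:4, K:5, L:3, M:4.
The maximum eccentricity is 5, realized for instance by the pair I–G via I – M – A – L – C – G. So the diameter is 5.

5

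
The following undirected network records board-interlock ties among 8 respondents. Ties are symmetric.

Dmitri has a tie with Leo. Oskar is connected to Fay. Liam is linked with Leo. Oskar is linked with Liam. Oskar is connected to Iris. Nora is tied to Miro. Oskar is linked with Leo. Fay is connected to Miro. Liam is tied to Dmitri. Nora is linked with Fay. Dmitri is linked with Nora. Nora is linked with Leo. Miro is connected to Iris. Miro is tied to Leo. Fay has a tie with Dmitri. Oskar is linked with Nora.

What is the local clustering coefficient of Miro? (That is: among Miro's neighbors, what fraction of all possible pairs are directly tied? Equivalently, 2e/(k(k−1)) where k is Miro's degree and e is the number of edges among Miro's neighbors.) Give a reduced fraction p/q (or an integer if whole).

1/3

Miro's neighbors: Fay, Iris, Leo, and Nora (k = 4).
Possible neighbor pairs: C(4,2) = 6. Edges among them: Fay–Nora, Leo–Nora → e = 2.
Clustering(Miro) = 2/6 = 1/3.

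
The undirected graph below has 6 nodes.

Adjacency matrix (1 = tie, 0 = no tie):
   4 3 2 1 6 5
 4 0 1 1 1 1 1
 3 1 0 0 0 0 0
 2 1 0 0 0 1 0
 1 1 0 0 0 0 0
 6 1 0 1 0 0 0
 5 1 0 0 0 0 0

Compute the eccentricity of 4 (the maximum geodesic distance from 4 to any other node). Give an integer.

Distances from 4: 1:1, 2:1, 3:1, 5:1, 6:1.
The largest is 1 (to 3, 2, 1, 6, and 5), so the eccentricity of 4 is 1.

1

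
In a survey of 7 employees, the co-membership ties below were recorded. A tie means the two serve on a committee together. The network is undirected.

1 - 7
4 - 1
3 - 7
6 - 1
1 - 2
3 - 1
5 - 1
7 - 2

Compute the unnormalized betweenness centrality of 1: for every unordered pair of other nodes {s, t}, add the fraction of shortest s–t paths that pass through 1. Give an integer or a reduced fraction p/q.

Pairs whose geodesics pass through 1 — 6–7: 1; 6–3: 1; 6–4: 1; 6–5: 1; 6–2: 1; 7–4: 1; 7–5: 1; 3–4: 1; 3–5: 1; 3–2: 1/2; 4–5: 1; 4–2: 1; 5–2: 1.
All other pairs contribute 0.
Summing the contributions gives betweenness(1) = 25/2.

25/2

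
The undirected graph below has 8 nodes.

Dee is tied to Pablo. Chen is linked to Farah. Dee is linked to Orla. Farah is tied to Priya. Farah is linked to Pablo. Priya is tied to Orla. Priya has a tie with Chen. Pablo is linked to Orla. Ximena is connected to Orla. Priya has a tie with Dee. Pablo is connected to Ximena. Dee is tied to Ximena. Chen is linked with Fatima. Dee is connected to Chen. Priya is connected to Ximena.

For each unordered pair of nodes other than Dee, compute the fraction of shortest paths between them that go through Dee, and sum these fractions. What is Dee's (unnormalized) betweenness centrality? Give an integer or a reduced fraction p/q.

Pairs whose geodesics pass through Dee — Chen–Pablo: 1/2; Chen–Orla: 1/2; Chen–Ximena: 1/2; Fatima–Pablo: 1/2; Fatima–Orla: 1/2; Fatima–Ximena: 1/2; Priya–Pablo: 1/4.
All other pairs contribute 0.
Summing the contributions gives betweenness(Dee) = 13/4.

13/4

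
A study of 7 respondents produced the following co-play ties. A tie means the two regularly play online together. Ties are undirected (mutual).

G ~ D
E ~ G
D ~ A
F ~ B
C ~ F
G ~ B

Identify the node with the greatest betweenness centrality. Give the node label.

Unnormalized betweenness of each node: A:0, B:8, C:0, D:5, E:0, F:5, G:11.
G has the largest value, 11, making it the main broker — the node through which the most shortest paths run.

G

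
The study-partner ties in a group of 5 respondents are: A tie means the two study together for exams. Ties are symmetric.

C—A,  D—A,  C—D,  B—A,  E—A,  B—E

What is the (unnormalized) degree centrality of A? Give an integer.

A is directly tied to B, C, D, and E. That is 4 neighbors, so the degree of A is 4.

4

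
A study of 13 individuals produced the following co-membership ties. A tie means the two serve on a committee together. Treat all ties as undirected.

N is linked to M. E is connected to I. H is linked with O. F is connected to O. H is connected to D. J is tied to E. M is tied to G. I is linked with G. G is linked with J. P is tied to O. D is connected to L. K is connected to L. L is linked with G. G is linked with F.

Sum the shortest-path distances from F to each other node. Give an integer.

Distances from F: D:3, E:3, G:1, H:2, I:2, J:2, K:3, L:2, M:2, N:3, O:1, P:2.
Sum = 3 + 3 + 1 + 2 + 2 + 2 + 3 + 2 + 2 + 3 + 1 + 2 = 26.

26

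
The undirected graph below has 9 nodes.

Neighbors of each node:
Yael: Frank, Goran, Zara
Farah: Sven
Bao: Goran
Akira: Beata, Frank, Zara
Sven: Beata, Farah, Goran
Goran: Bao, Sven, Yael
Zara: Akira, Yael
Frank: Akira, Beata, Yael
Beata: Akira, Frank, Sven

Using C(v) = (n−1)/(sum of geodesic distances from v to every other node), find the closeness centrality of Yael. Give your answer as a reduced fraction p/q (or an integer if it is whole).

Distances from Yael: Akira:2, Bao:2, Beata:2, Farah:3, Frank:1, Goran:1, Sven:2, Zara:1. Sum = 14.
n = 9, so closeness = 8/14 = 4/7.

4/7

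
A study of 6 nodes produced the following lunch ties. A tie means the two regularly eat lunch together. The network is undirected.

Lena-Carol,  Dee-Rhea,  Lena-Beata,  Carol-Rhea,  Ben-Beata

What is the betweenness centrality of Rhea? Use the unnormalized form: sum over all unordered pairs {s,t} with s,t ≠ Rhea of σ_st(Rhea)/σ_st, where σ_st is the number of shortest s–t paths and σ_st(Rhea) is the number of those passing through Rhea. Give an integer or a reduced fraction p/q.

4

Pairs whose geodesics pass through Rhea — Ben–Dee: 1; Beata–Dee: 1; Carol–Dee: 1; Lena–Dee: 1.
All other pairs contribute 0.
Summing the contributions gives betweenness(Rhea) = 4.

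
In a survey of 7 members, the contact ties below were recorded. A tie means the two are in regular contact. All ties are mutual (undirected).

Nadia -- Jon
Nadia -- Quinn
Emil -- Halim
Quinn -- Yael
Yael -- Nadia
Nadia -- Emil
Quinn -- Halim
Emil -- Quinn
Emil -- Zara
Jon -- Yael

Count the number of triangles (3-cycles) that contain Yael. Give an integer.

Yael's neighbors: Jon, Nadia, and Quinn.
Neighbor pairs that are themselves tied: Yael–Jon–Nadia; Yael–Nadia–Quinn. Each forms one triangle with Yael, for 2 in total.

2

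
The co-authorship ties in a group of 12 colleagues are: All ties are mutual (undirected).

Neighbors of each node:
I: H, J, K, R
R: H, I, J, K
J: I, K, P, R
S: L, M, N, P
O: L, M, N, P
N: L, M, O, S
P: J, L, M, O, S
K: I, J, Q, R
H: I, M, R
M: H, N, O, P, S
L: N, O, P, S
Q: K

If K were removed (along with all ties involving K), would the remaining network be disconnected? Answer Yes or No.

Removing K leaves {H, I, J, L, M, N, O, P, R, and S} with no path to {Q}, so the network splits into 2 components. K is a cut vertex.

Yes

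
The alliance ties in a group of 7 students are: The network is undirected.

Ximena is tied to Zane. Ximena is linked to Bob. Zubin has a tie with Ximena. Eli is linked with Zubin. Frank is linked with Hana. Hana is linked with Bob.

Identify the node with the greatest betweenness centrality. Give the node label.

Unnormalized betweenness of each node: Bob:8, Eli:0, Frank:0, Hana:5, Ximena:11, Zane:0, Zubin:5.
Ximena has the largest value, 11, making it the main broker — the node through which the most shortest paths run.

Ximena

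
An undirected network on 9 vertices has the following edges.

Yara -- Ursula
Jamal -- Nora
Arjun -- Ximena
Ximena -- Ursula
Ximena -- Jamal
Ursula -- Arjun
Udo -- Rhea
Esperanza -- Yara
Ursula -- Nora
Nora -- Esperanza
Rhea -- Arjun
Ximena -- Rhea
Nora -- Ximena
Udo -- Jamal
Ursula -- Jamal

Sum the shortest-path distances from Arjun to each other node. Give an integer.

Distances from Arjun: Esperanza:3, Jamal:2, Nora:2, Rhea:1, Udo:2, Ursula:1, Ximena:1, Yara:2.
Sum = 3 + 2 + 2 + 1 + 2 + 1 + 1 + 2 = 14.

14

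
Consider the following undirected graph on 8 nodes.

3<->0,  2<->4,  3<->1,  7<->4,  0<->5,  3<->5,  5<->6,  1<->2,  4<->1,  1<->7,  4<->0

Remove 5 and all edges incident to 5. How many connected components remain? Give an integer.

Without 5, the remaining ties split the others into: {6}; {0, 1, 2, 3, 4, 7}.
That's 2 separate components.

2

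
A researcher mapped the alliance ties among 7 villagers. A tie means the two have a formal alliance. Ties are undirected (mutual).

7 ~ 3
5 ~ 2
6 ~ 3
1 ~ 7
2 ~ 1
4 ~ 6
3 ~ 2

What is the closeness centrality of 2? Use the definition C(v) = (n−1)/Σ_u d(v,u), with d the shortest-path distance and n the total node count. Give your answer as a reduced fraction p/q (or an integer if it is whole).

Distances from 2: 1:1, 3:1, 4:3, 5:1, 6:2, 7:2. Sum = 10.
n = 7, so closeness = 6/10 = 3/5.

3/5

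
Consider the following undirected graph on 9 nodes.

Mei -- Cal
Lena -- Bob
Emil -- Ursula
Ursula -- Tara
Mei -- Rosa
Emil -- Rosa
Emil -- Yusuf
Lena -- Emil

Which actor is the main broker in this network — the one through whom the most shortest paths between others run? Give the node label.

Unnormalized betweenness of each node: Bob:0, Cal:0, Emil:23, Lena:7, Mei:7, Rosa:12, Tara:0, Ursula:7, Yusuf:0.
Emil has the largest value, 23, making it the main broker — the node through which the most shortest paths run.

Emil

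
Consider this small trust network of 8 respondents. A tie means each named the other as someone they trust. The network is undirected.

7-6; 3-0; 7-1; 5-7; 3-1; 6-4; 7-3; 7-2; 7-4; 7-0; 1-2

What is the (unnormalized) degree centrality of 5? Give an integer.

1

5 is directly tied to 7. That is 1 neighbor, so the degree of 5 is 1.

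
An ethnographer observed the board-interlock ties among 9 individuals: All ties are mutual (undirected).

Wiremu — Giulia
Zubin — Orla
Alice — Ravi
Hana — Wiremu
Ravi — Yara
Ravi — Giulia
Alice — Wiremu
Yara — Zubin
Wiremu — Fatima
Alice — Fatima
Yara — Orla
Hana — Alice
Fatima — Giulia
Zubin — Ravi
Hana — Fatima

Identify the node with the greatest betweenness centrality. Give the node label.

Ravi

Unnormalized betweenness of each node: Alice:8, Fatima:5/6, Giulia:4, Hana:0, Orla:0, Ravi:46/3, Wiremu:5/6, Yara:3, Zubin:3.
Ravi has the largest value, 46/3, making it the main broker — the node through which the most shortest paths run.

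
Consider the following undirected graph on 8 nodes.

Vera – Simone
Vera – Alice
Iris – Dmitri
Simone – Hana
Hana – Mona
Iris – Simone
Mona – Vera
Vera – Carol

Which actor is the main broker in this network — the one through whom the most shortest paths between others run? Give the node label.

Vera

Unnormalized betweenness of each node: Alice:0, Carol:0, Dmitri:0, Hana:3/2, Iris:6, Mona:3/2, Simone:23/2, Vera:25/2.
Vera has the largest value, 25/2, making it the main broker — the node through which the most shortest paths run.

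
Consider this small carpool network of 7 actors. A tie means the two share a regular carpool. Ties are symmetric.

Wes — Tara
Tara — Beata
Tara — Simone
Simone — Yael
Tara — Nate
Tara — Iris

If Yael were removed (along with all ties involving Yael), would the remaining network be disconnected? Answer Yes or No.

No

Even without Yael, every remaining node can still reach every other (the residual graph is connected), so Yael is not a cut vertex.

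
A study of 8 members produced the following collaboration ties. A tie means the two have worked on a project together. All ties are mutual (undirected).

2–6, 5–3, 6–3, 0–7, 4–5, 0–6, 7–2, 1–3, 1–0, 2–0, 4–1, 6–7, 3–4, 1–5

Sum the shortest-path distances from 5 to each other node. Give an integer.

Distances from 5: 0:2, 1:1, 2:3, 3:1, 4:1, 6:2, 7:3.
Sum = 2 + 1 + 3 + 1 + 1 + 2 + 3 = 13.

13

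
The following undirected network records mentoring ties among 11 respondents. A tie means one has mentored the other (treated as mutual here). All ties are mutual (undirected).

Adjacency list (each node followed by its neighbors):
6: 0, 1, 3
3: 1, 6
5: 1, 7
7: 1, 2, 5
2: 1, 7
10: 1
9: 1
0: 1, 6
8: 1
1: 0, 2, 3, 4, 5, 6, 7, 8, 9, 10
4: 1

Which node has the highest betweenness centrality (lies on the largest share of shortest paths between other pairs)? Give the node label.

Unnormalized betweenness of each node: 0:0, 1:40, 2:0, 3:0, 4:0, 5:0, 6:1/2, 7:1/2, 8:0, 9:0, 10:0.
1 has the largest value, 40, making it the main broker — the node through which the most shortest paths run.

1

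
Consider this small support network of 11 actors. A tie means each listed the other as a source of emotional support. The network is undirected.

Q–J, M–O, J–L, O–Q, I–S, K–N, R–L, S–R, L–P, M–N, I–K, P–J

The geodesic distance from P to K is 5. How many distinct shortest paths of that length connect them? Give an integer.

The shortest distance is 5, and the only length-5 path is P–L–R–S–I–K. So there is exactly 1 shortest path.

1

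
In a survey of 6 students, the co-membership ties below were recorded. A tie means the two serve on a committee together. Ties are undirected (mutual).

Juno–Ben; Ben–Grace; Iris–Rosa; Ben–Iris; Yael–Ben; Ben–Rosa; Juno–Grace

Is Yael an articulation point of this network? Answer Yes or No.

No

Even without Yael, every remaining node can still reach every other (the residual graph is connected), so Yael is not a cut vertex.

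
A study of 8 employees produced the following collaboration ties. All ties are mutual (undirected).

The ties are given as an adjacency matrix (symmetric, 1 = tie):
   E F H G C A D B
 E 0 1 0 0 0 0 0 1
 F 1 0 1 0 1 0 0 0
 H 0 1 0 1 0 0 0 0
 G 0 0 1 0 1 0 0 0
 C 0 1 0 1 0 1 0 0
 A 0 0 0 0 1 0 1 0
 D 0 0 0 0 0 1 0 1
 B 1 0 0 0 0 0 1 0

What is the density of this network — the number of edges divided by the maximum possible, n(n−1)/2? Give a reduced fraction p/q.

There are 9 edges and 8 nodes, so the maximum possible is C(8,2) = 28.
Density = 9/28.

9/28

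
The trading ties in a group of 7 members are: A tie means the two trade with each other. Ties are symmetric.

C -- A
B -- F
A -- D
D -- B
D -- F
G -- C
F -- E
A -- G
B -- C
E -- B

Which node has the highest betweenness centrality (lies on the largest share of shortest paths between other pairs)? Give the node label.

B

Unnormalized betweenness of each node: A:2, B:31/6, C:10/3, D:8/3, E:0, F:5/6, G:0.
B has the largest value, 31/6, making it the main broker — the node through which the most shortest paths run.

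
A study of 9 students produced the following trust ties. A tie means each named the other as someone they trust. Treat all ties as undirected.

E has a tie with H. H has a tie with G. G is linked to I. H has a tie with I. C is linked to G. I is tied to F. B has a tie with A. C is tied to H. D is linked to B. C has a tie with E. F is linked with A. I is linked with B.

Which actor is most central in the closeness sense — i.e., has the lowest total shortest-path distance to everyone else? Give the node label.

I

Farness (sum of distances to all others) for each node — A:20, B:15, C:19, D:22, E:20, F:17, G:15, H:14, I:12.
The smallest farness is 12, for I, so I has the highest closeness.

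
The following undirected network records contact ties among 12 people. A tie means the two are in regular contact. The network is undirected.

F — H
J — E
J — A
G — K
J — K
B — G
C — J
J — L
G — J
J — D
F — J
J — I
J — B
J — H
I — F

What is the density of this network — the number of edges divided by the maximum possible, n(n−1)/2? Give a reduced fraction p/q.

There are 15 edges and 12 nodes, so the maximum possible is C(12,2) = 66.
Density = 15/66 = 5/22.

5/22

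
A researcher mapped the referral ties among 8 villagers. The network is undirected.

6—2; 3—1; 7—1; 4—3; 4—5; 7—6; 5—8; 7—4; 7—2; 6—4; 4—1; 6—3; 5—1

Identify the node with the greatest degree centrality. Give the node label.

Degrees — 1:4, 2:2, 3:3, 4:5, 5:3, 6:4, 7:4, 8:1.
The maximum is 5, attained only by 4.

4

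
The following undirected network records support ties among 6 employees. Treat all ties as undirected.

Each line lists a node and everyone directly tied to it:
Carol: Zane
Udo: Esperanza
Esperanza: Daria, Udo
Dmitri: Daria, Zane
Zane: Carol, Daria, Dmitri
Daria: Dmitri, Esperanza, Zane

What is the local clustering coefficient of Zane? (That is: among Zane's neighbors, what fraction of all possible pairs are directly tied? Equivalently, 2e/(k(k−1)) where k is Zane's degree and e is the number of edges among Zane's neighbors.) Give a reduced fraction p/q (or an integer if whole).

Zane's neighbors: Carol, Daria, and Dmitri (k = 3).
Possible neighbor pairs: C(3,2) = 3. Edges among them: Daria–Dmitri → e = 1.
Clustering(Zane) = 1/3.

1/3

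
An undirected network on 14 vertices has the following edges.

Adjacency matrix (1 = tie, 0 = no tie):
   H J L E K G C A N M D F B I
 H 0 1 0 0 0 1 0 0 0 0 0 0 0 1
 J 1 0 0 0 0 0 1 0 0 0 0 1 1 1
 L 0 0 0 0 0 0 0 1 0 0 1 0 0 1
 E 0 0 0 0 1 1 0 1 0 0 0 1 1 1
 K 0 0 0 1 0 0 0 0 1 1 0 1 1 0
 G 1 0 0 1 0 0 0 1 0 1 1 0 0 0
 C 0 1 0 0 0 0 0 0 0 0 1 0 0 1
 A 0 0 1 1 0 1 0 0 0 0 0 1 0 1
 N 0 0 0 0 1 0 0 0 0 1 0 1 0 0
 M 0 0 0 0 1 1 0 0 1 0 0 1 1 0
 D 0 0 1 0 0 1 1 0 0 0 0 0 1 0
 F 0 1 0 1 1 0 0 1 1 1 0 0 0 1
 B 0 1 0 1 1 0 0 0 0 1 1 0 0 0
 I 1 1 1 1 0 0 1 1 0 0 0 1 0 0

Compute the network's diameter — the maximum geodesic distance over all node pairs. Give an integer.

Eccentricity of each node (its greatest distance to any other): A:2, B:2, C:3, D:3, E:2, F:3, G:2, H:3, I:2, J:2, K:3, L:3, M:3, N:3.
The maximum eccentricity is 3, realized for instance by the pair H–K via H – G – E – K. So the diameter is 3.

3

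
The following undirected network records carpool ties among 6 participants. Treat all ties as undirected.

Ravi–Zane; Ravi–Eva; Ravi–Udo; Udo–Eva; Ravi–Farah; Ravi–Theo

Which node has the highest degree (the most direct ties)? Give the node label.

Degrees — Eva:2, Farah:1, Ravi:5, Theo:1, Udo:2, Zane:1.
The maximum is 5, attained only by Ravi.

Ravi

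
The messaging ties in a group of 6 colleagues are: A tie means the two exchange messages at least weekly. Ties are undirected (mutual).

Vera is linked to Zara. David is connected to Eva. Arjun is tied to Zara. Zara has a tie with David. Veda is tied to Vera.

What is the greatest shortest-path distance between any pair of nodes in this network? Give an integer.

4

Eccentricity of each node (its greatest distance to any other): Arjun:3, David:3, Eva:4, Veda:4, Vera:3, Zara:2.
The maximum eccentricity is 4, realized for instance by the pair Veda–Eva via Veda – Vera – Zara – David – Eva. So the diameter is 4.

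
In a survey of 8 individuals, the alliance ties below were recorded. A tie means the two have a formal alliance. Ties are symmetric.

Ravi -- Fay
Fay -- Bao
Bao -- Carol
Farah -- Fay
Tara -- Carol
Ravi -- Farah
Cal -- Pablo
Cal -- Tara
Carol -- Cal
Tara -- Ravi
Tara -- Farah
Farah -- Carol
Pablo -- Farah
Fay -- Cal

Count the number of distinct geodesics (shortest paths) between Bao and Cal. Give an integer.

2

The shortest distance is 2. The length-2 paths are: Bao–Fay–Cal; Bao–Carol–Cal.
That gives 2 distinct shortest paths.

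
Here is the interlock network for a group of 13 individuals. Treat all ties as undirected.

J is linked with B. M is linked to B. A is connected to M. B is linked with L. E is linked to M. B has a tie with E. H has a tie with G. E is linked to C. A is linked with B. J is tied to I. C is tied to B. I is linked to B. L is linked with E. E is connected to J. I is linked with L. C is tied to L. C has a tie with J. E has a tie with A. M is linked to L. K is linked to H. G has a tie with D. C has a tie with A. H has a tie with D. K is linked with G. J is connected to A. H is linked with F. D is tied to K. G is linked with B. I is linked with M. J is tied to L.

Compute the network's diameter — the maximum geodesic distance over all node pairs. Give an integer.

4

Eccentricity of each node (its greatest distance to any other): A:4, B:3, C:4, D:3, E:4, F:4, G:2, H:3, I:4, J:4, K:3, L:4, M:4.
The maximum eccentricity is 4, realized for instance by the pair C–F via C – B – G – H – F. So the diameter is 4.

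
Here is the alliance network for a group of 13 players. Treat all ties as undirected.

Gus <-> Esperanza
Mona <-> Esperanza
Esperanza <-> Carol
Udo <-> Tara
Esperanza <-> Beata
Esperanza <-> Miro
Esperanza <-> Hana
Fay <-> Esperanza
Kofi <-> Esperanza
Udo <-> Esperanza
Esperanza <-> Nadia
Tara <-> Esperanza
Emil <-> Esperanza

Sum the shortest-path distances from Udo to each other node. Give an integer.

22

Distances from Udo: Beata:2, Carol:2, Emil:2, Esperanza:1, Fay:2, Gus:2, Hana:2, Kofi:2, Miro:2, Mona:2, Nadia:2, Tara:1.
Sum = 2 + 2 + 2 + 1 + 2 + 2 + 2 + 2 + 2 + 2 + 2 + 1 = 22.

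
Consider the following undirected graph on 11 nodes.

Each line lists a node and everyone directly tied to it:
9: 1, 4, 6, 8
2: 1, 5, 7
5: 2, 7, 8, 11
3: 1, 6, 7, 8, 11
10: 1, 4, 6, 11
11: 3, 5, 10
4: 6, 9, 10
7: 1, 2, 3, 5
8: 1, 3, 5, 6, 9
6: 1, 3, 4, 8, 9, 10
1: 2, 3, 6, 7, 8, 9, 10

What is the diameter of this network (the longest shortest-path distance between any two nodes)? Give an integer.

Eccentricity of each node (its greatest distance to any other): 1:2, 2:3, 3:2, 4:3, 5:3, 6:2, 7:3, 8:2, 9:3, 10:2, 11:3.
The maximum eccentricity is 3, realized for instance by the pair 9–11 via 9 – 4 – 10 – 11. So the diameter is 3.

3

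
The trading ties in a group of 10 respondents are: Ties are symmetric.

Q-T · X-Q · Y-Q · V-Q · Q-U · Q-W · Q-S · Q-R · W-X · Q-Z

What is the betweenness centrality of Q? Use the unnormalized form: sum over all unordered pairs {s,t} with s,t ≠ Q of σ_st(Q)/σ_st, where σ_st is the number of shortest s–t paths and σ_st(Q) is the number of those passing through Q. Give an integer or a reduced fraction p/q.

35

Pairs whose geodesics pass through Q — U–T: 1; U–R: 1; U–Z: 1; U–X: 1; U–Y: 1; U–W: 1; U–V: 1; U–S: 1; T–R: 1; T–Z: 1; T–X: 1; T–Y: 1; T–W: 1; T–V: 1 … (+21 more pairs).
All other pairs contribute 0.
Summing the contributions gives betweenness(Q) = 35.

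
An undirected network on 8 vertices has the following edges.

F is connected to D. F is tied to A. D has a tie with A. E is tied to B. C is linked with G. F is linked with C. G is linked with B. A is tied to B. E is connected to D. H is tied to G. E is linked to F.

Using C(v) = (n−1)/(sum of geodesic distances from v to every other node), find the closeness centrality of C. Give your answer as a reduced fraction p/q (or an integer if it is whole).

Distances from C: A:2, B:2, D:2, E:2, F:1, G:1, H:2. Sum = 12.
n = 8, so closeness = 7/12.

7/12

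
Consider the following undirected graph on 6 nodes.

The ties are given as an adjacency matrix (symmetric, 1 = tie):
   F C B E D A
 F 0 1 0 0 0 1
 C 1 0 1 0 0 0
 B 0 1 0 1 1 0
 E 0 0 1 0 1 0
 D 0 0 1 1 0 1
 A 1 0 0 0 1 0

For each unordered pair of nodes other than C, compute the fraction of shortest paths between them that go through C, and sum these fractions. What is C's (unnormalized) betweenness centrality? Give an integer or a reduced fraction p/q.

Pairs whose geodesics pass through C — F–B: 1; F–E: 1/2.
All other pairs contribute 0.
Summing the contributions gives betweenness(C) = 3/2.

3/2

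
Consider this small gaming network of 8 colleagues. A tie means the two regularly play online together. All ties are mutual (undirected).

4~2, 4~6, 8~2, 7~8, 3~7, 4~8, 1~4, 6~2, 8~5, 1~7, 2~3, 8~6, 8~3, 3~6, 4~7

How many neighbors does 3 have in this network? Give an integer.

4

3 is directly tied to 2, 6, 7, and 8. That is 4 neighbors, so the degree of 3 is 4.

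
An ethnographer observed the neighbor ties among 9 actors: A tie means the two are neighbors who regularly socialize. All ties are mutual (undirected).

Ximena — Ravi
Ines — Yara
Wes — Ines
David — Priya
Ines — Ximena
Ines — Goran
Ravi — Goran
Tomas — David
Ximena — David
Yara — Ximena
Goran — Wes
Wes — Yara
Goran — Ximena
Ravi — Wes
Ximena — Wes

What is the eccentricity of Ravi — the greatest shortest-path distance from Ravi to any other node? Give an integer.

3

Distances from Ravi: David:2, Goran:1, Ines:2, Priya:3, Tomas:3, Wes:1, Ximena:1, Yara:2.
The largest is 3 (to Priya and Tomas), so the eccentricity of Ravi is 3.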